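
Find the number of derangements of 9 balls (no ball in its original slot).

Derangements satisfy D(n) = (n-1)(D(n-1) + D(n-2)), starting from D(0)=1, D(1)=0.
D(2) = 1 x (0 + 1) = 1
D(3) = 2 x (1 + 0) = 2
D(4) = 3 x (2 + 1) = 9
D(5) = 4 x (9 + 2) = 44
D(6) = 5 x (44 + 9) = 265
D(7) = 6 x (265 + 44) = 1854
D(8) = 7 x (1854 + 265) = 14833
D(9) = 8 x (D(8) + D(7)) = 8 x (14833 + 1854)

Final answer: D(9) = 133496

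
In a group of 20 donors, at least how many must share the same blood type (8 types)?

There are 8 possible values for blood type (8 types). With 20 donors and 8 categories, by pigeonhole: ceiling(20/8).

Final answer: 3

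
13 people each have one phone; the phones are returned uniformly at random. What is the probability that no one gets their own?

Use the recurrence D(n) = (n-1)(D(n-1) + D(n-2)) with D(0)=1, D(1)=0.
Building up: D(2)=1, D(3)=2, D(4)=9, D(5)=44, D(6)=265, D(7)=1854, D(8)=14833, D(9)=133496, D(10)=1334961, D(11)=14684570, D(12)=176214841, D(13)=2290792932.
Total arrangements: 13! = 6227020800.
Probability = D(13)/13! = 63633137/172972800.

Final answer: D(13)/13! = 2290792932/6227020800 = 0.367879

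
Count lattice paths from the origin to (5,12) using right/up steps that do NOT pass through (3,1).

Total paths to (5,12): C(17,12) = 6188.
Paths through (3,1): C(4,1) x C(13,11) = 312.
Avoiding (3,1): 6188 - 312.

Final answer: 5876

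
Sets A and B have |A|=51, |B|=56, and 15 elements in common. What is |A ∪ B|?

|A union B| = |A| + |B| - |A intersect B| = 51 + 56 - 15.

Final answer: 92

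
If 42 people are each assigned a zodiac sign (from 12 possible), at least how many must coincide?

There are 12 possible values for zodiac sign. With 42 people and 12 categories, by pigeonhole: ceiling(42/12).

Final answer: 4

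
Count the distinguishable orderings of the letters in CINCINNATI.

Letters (A:1, C:2, I:3, N:3, T:1). Total letters: 10.
Permutations = 10!/(3! x 3! x 2!).

Final answer: 50400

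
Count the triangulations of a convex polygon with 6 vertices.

The structures are counted by the Catalan number C_n. Here n = 6 - 2 = 4.
C_n = (2n)!/(n!(n+1)!), so C_{4} = 8!/(4! x 5!) = C(8,4)/5 = 70/5.

Final answer: C_{4} = 14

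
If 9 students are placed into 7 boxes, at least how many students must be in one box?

By the pigeonhole principle: ceiling(9/7).

Final answer: 2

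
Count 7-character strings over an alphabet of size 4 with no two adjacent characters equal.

First character: 4 choices. Each subsequent: 3 choices (must differ from the previous one).
Total: 4 x 3^6.

Final answer: 4 x 3^{6} = 2916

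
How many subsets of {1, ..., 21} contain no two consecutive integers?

Condition on whether n belongs to the subset: if not, any valid subset of {1, ..., n-1} works (a(n-1)); if so, n-1 is excluded and the rest is a valid subset of {1, ..., n-2} (a(n-2)). Hence a(n) = a(n-1) + a(n-2), a(1)=2, a(2)=3.
Computing successive values: a(1)=2, a(2)=3, a(3)=5, a(4)=8, a(5)=13, a(6)=21, a(7)=34, a(8)=55, a(9)=89, a(10)=144, a(11)=233, a(12)=377, a(13)=610, a(14)=987, a(15)=1597, a(16)=2584, a(17)=4181, a(18)=6765, a(19)=10946, a(20)=17711, a(21)=28657.

Final answer: 28657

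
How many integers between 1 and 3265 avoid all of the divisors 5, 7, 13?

|div by 5|=653, |div by 7|=466, |div by 13|=251.
|div by 5&7|=93, |div by 5&13|=50, |div by 7&13|=35, |div by all|=7.
By inclusion-exclusion, divisible by at least one: 653+466+251-93-50-35+7 = 1199.
Not divisible by any: 3265 - 1199.

Final answer: 2066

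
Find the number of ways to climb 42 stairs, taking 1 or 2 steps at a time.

Let f(n) count the ways. The last step is size 1 or 2, so f(n) = f(n-1) + f(n-2) with f(1)=1, f(2)=2.
Iterating the recurrence: f(1)=1, f(2)=2, f(3)=3, f(4)=5, f(5)=8, f(6)=13, f(7)=21, f(8)=34, f(9)=55, f(10)=89, f(11)=144, f(12)=233, f(13)=377, f(14)=610, f(15)=987, f(16)=1597, f(17)=2584, f(18)=4181, f(19)=6765, f(20)=10946, f(21)=17711, f(22)=28657, f(23)=46368, f(24)=75025, f(25)=121393, f(26)=196418, f(27)=317811, f(28)=514229, f(29)=832040, f(30)=1346269, f(31)=2178309, f(32)=3524578, f(33)=5702887, f(34)=9227465, f(35)=14930352, f(36)=24157817, f(37)=39088169, f(38)=63245986, f(39)=102334155, f(40)=165580141, f(41)=267914296, f(42)=433494437.

Final answer: 433494437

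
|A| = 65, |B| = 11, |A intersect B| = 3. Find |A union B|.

|A union B| = |A| + |B| - |A intersect B| = 65 + 11 - 3.

Final answer: 73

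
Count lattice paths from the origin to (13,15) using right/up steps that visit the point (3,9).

Paths (0,0)->(3,9): C(12,9) = 220.
Paths (3,9)->(13,15): C(16,6) = 8008.
By multiplication principle: 220 x 8008.

Final answer: 1761760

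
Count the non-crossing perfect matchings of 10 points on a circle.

The structures are counted by the Catalan number C_n. Here n = 10/2 = 5.
C_n = (2n)!/(n!(n+1)!), so C_{5} = 10!/(5! x 6!) = C(10,5)/6 = 252/6.

Final answer: C_{5} = 42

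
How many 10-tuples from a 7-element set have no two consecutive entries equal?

First character: 7 choices. Each subsequent: 6 choices (must differ from the previous one).
Total: 7 x 6^9.

Final answer: 7 x 6^{9} = 70543872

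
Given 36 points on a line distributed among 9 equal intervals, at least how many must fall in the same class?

By pigeonhole with 36 objects and 9 categories: ceiling(36/9).

Final answer: 4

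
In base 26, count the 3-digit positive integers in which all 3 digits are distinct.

The leading digit has 25 choices (anything but zero); the next has 25 (anything but the first), then 24, and so on, one fewer each time.
Total: 25 x 25 x 24.

Final answer: 15000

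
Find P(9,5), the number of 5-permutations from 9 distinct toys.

P(9,5) = 9!/(9-5)! = 9!/4!.

Final answer: P(9,5) = 15120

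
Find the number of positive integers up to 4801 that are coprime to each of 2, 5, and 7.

|div by 2|=2400, |div by 5|=960, |div by 7|=685.
|div by 2&5|=480, |div by 2&7|=342, |div by 5&7|=137, |div by all|=68.
By inclusion-exclusion, divisible by at least one: 2400+960+685-480-342-137+68 = 3154.
Not divisible by any: 4801 - 3154.

Final answer: 1647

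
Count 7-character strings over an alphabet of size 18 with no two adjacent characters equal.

Let g(n) count such strings. g(1) = 18, and each valid string of length n-1 extends in 17 ways (any symbol but the last), so g(n) = 17 g(n-1).
Total: g(7) = 18 x 17^6.

Final answer: 18 x 17^{6} = 434476242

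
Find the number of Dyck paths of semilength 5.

Total monotonic paths to (5,5): C(10,5) = 252.
A path is bad iff it touches y = x + 1; reflecting its initial segment maps bad paths bijectively onto all paths to (4,6), of which there are C(10,6) = 210.
Valid Dyck paths: 252 - 210.
(Check: C(10,5) - C(10,6) = C(10,5)/6, the Catalan number C_{5}.)

Final answer: C_{5} = 42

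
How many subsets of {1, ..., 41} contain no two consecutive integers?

Let a(n) count such subsets of {1, ..., n}. Either n is excluded (a(n-1) ways) or n is included, forcing n-1 out (a(n-2) ways), so a(n) = a(n-1) + a(n-2) with a(1)=2, a(2)=3.
Computing successive values: a(1)=2, a(2)=3, a(3)=5, a(4)=8, a(5)=13, a(6)=21, a(7)=34, a(8)=55, a(9)=89, a(10)=144, a(11)=233, a(12)=377, a(13)=610, a(14)=987, a(15)=1597, a(16)=2584, a(17)=4181, a(18)=6765, a(19)=10946, a(20)=17711, a(21)=28657, a(22)=46368, a(23)=75025, a(24)=121393, a(25)=196418, a(26)=317811, a(27)=514229, a(28)=832040, a(29)=1346269, a(30)=2178309, a(31)=3524578, a(32)=5702887, a(33)=9227465, a(34)=14930352, a(35)=24157817, a(36)=39088169, a(37)=63245986, a(38)=102334155, a(39)=165580141, a(40)=267914296, a(41)=433494437.

Final answer: 433494437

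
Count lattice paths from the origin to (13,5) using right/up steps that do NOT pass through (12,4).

Total paths to (13,5): C(18,5) = 8568.
Paths through (12,4): C(16,4) x C(2,1) = 3640.
Avoiding (12,4): 8568 - 3640.

Final answer: 4928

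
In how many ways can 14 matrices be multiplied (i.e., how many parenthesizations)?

This is a standard Catalan-number count: the answer is C_n. Here n = 14 - 1 = 13.
C_n = (2n)!/(n!(n+1)!), so C_{13} = 26!/(13! x 14!) = C(26,13)/14 = 10400600/14.

Final answer: C_{13} = 742900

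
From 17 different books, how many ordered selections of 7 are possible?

P(17,7) = 17!/(17-7)! = 17!/10!.

Final answer: P(17,7) = 98017920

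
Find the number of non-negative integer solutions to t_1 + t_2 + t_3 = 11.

Stars and bars with 11 stars and 2 bars:
C(11+3-1, 3-1) = C(13,2).

Final answer: C(13,2) = 78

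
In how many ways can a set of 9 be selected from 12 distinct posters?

C(12,9) = 12!/(9! x 3!).

Final answer: \binom{12}{9} = 220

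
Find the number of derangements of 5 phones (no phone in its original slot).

Use the recurrence D(n) = (n-1)(D(n-1) + D(n-2)) with D(0)=1, D(1)=0.
D(2) = 1 x (0 + 1) = 1
D(3) = 2 x (1 + 0) = 2
D(4) = 3 x (2 + 1) = 9
D(5) = 4 x (D(4) + D(3)) = 4 x (9 + 2)

Final answer: D(5) = 44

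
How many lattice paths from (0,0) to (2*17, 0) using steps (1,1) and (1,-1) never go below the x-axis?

Total monotonic paths to (17,17): C(34,17) = 2333606220.
A path is bad iff it touches y = x + 1; reflecting its initial segment maps bad paths bijectively onto all paths to (16,18), of which there are C(34,18) = 2203961430.
Valid Dyck paths: 2333606220 - 2203961430.
(Equivalently, C_{17} = C(34,17)/18 = 2333606220/18.)

Final answer: C_{17} = 129644790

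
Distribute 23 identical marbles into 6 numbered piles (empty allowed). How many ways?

Stars and bars: C(n+k-1, k-1) = C(28,5).

Final answer: C(28,5) = 98280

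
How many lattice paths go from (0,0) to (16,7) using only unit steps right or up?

Each path has 16 right steps and 7 up steps in some order (23 steps total).
Choose which 7 of the 23 steps are up: C(23,7).

Final answer: C(23,7) = 245157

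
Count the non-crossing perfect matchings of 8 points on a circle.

This is counted by the nth Catalan number C_n. Here n = 8/2 = 4.
C_n = C(2n,n)/(n+1), so C_{4} = C(8,4)/5 = 70/5.

Final answer: C_{4} = 14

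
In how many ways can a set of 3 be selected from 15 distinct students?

C(15,3) = 15!/(3! x (15-3)!).

Final answer: C(15,3) = 455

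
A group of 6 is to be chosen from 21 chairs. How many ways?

C(21,6) = 21!/(6! x (21-6)!).

Final answer: C(21,6) = 54264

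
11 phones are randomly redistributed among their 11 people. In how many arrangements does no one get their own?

D(n) = (n-1)(D(n-1) + D(n-2)), D(0)=1, D(1)=0.
D(2) = 1 x (0 + 1) = 1
D(3) = 2 x (1 + 0) = 2
D(4) = 3 x (2 + 1) = 9
D(5) = 4 x (9 + 2) = 44
D(6) = 5 x (44 + 9) = 265
D(7) = 6 x (265 + 44) = 1854
D(8) = 7 x (1854 + 265) = 14833
D(9) = 8 x (14833 + 1854) = 133496
D(10) = 9 x (133496 + 14833) = 1334961
D(11) = 10 x (D(10) + D(9)) = 10 x (1334961 + 133496)

Final answer: D(11) = 14684570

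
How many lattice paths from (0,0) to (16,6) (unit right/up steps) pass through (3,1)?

Paths (0,0)->(3,1): C(4,1) = 4.
Paths (3,1)->(16,6): C(18,5) = 8568.
By multiplication principle: 4 x 8568.

Final answer: 34272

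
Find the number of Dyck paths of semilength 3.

Total monotonic paths to (3,3): C(6,3) = 20.
By the reflection principle, paths that go above the diagonal number C(6,4) = 15.
Valid Dyck paths: 20 - 15.
(These counts are the Catalan numbers.)

Final answer: C_{3} = 5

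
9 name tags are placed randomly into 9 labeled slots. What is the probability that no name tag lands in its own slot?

D(n) = (n-1)(D(n-1) + D(n-2)), D(0)=1, D(1)=0.
Building up: D(2)=1, D(3)=2, D(4)=9, D(5)=44, D(6)=265, D(7)=1854, D(8)=14833, D(9)=133496.
Total arrangements: 9! = 362880.
Probability = D(9)/9! = 16687/45360.

Final answer: D(9)/9! = 133496/362880 = 0.367879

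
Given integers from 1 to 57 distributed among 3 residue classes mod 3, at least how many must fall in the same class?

By pigeonhole with 57 objects and 3 categories: ceiling(57/3).

Final answer: 19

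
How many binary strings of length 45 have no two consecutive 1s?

Classify by the final bit: ...0 gives a(n-1) strings, ...01 gives a(n-2) strings. Thus a(n) = a(n-1) + a(n-2) with a(1)=2, a(2)=3.
Iterating the recurrence: a(1)=2, a(2)=3, a(3)=5, a(4)=8, a(5)=13, a(6)=21, a(7)=34, a(8)=55, a(9)=89, a(10)=144, a(11)=233, a(12)=377, a(13)=610, a(14)=987, a(15)=1597, a(16)=2584, a(17)=4181, a(18)=6765, a(19)=10946, a(20)=17711, a(21)=28657, a(22)=46368, a(23)=75025, a(24)=121393, a(25)=196418, a(26)=317811, a(27)=514229, a(28)=832040, a(29)=1346269, a(30)=2178309, a(31)=3524578, a(32)=5702887, a(33)=9227465, a(34)=14930352, a(35)=24157817, a(36)=39088169, a(37)=63245986, a(38)=102334155, a(39)=165580141, a(40)=267914296, a(41)=433494437, a(42)=701408733, a(43)=1134903170, a(44)=1836311903, a(45)=2971215073.

Final answer: 2971215073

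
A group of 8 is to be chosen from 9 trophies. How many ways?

C(9,8) = 9!/(8! x 1!).

Final answer: \binom{9}{8} = 9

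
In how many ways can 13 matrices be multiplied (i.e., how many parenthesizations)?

This is a standard Catalan-number count: the answer is C_n. Here n = 13 - 1 = 12.
C_n = C(2n,n)/(n+1), so C_{12} = C(24,12)/13 = 2704156/13.

Final answer: C_{12} = 208012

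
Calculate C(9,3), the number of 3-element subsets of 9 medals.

C(9,3) = 9!/(3! x (9-3)!).

Final answer: C(9,3) = 84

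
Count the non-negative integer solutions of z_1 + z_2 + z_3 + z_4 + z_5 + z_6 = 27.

Stars and bars with 27 stars and 5 bars:
C(27+6-1, 6-1) = C(32,5).

Final answer: C(32,5) = 201376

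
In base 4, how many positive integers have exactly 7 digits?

These are the integers in [4^6, 4^7), so the count is 4^7 - 4^6 = 3 x 4^6.

Final answer: 12288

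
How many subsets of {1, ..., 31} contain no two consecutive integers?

Let a(n) count such subsets of {1, ..., n}. Either n is excluded (a(n-1) ways) or n is included, forcing n-1 out (a(n-2) ways), so a(n) = a(n-1) + a(n-2) with a(1)=2, a(2)=3.
Computing successive values: a(1)=2, a(2)=3, a(3)=5, a(4)=8, a(5)=13, a(6)=21, a(7)=34, a(8)=55, a(9)=89, a(10)=144, a(11)=233, a(12)=377, a(13)=610, a(14)=987, a(15)=1597, a(16)=2584, a(17)=4181, a(18)=6765, a(19)=10946, a(20)=17711, a(21)=28657, a(22)=46368, a(23)=75025, a(24)=121393, a(25)=196418, a(26)=317811, a(27)=514229, a(28)=832040, a(29)=1346269, a(30)=2178309, a(31)=3524578.

Final answer: 3524578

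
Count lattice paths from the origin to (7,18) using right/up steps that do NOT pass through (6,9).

Total paths to (7,18): C(25,18) = 480700.
Paths through (6,9): C(15,9) x C(10,9) = 50050.
Avoiding (6,9): 480700 - 50050.

Final answer: 430650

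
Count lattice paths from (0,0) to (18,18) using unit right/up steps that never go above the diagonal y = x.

Total monotonic paths to (18,18): C(36,18) = 9075135300.
Paths that cross above y=x (reflection bijection): C(36,19) = 8597496600.
Valid Dyck paths: 9075135300 - 8597496600.
(This is the Catalan number C_{18}.)

Final answer: C_{18} = 477638700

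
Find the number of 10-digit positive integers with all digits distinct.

First digit: 9 (not 0). Second: 9 (not first). Third: 8, etc.
Total: 9 x 9 x 8 x 7 x 6 x 5 x 4 x 3 x 2 x 1.

Final answer: 3265920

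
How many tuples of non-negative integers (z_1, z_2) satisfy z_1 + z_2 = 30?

Stars and bars with 30 stars and 1 bars:
C(30+2-1, 2-1) = C(31,1).

Final answer: C(31,1) = 31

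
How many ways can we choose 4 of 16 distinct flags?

C(16,4) = 16!/(4! x 12!).

Final answer: \binom{16}{4} = 1820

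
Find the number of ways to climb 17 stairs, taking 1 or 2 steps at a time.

Let f(n) be the number of climbs. Removing the last move (1 or 2 steps) gives f(n) = f(n-1) + f(n-2); base cases f(1)=1, f(2)=2.
Iterating the recurrence: f(1)=1, f(2)=2, f(3)=3, f(4)=5, f(5)=8, f(6)=13, f(7)=21, f(8)=34, f(9)=55, f(10)=89, f(11)=144, f(12)=233, f(13)=377, f(14)=610, f(15)=987, f(16)=1597, f(17)=2584.

Final answer: 2584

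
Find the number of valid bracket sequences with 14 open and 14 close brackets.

This is counted by the nth Catalan number C_n. Here n = 14 (pairs).
C_n = C(2n,n) - C(2n,n+1), so C_{14} = C(28,14) - C(28,15) = 40116600 - 37442160.

Final answer: C_{14} = 2674440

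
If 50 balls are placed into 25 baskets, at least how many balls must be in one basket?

By the pigeonhole principle: ceiling(50/25).

Final answer: 2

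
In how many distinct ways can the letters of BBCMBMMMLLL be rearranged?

Letters (B:3, C:1, L:3, M:4). Total letters: 11.
Permutations = 11!/(4! x 3! x 3!).

Final answer: 46200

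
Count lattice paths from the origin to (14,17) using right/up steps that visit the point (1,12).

Paths (0,0)->(1,12): C(13,12) = 13.
Paths (1,12)->(14,17): C(18,5) = 8568.
By multiplication principle: 13 x 8568.

Final answer: 111384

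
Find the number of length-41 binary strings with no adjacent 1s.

Let a(n) count valid strings. If the last bit is 0 the prefix is any valid string of length n-1; if it is 1 the string must end in 01 with a valid prefix of length n-2. So a(n) = a(n-1) + a(n-2), a(1)=2, a(2)=3.
Iterating the recurrence: a(1)=2, a(2)=3, a(3)=5, a(4)=8, a(5)=13, a(6)=21, a(7)=34, a(8)=55, a(9)=89, a(10)=144, a(11)=233, a(12)=377, a(13)=610, a(14)=987, a(15)=1597, a(16)=2584, a(17)=4181, a(18)=6765, a(19)=10946, a(20)=17711, a(21)=28657, a(22)=46368, a(23)=75025, a(24)=121393, a(25)=196418, a(26)=317811, a(27)=514229, a(28)=832040, a(29)=1346269, a(30)=2178309, a(31)=3524578, a(32)=5702887, a(33)=9227465, a(34)=14930352, a(35)=24157817, a(36)=39088169, a(37)=63245986, a(38)=102334155, a(39)=165580141, a(40)=267914296, a(41)=433494437.

Final answer: 433494437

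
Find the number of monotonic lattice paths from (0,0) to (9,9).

Each path has 9 right steps and 9 up steps in some order (18 steps total).
Choose which 9 of the 18 steps are up: C(18,9).

Final answer: C(18,9) = 48620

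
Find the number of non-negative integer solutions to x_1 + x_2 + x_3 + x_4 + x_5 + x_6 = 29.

Stars and bars with 29 stars and 5 bars:
C(29+6-1, 6-1) = C(34,5).

Final answer: C(34,5) = 278256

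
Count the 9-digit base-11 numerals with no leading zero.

Leading digit: 10 options (nonzero). Other 8 digit(s): 11 options each.
Total: 10 x 11^8.

Final answer: 2143588810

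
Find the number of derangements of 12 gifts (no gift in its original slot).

D(n) = (n-1)(D(n-1) + D(n-2)), D(0)=1, D(1)=0.
D(2) = 1 x (0 + 1) = 1
D(3) = 2 x (1 + 0) = 2
D(4) = 3 x (2 + 1) = 9
D(5) = 4 x (9 + 2) = 44
D(6) = 5 x (44 + 9) = 265
D(7) = 6 x (265 + 44) = 1854
D(8) = 7 x (1854 + 265) = 14833
D(9) = 8 x (14833 + 1854) = 133496
D(10) = 9 x (133496 + 14833) = 1334961
D(11) = 10 x (1334961 + 133496) = 14684570
D(12) = 11 x (D(11) + D(10)) = 11 x (14684570 + 1334961)

Final answer: D(12) = 176214841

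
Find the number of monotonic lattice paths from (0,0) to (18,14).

Each path has 18 right steps and 14 up steps in some order (32 steps total).
Choose which 14 of the 32 steps are up: C(32,14).

Final answer: C(32,14) = 471435600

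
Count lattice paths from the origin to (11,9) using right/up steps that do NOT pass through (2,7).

Total paths to (11,9): C(20,9) = 167960.
Paths through (2,7): C(9,7) x C(11,2) = 1980.
Avoiding (2,7): 167960 - 1980.

Final answer: 165980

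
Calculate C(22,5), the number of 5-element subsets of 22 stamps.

C(22,5) = 22!/(5! x (22-5)!).

Final answer: C(22,5) = 26334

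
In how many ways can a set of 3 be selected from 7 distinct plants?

C(7,3) = 7!/(3! x (7-3)!).

Final answer: C(7,3) = 35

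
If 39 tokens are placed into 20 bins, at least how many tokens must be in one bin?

By the pigeonhole principle: ceiling(39/20).

Final answer: 2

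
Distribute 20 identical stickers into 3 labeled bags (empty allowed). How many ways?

Stars and bars: C(n+k-1, k-1) = C(22,2).

Final answer: C(22,2) = 231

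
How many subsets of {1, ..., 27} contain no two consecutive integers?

Let a(n) count such subsets of {1, ..., n}. Either n is excluded (a(n-1) ways) or n is included, forcing n-1 out (a(n-2) ways), so a(n) = a(n-1) + a(n-2) with a(1)=2, a(2)=3.
Building up term by term: a(1)=2, a(2)=3, a(3)=5, a(4)=8, a(5)=13, a(6)=21, a(7)=34, a(8)=55, a(9)=89, a(10)=144, a(11)=233, a(12)=377, a(13)=610, a(14)=987, a(15)=1597, a(16)=2584, a(17)=4181, a(18)=6765, a(19)=10946, a(20)=17711, a(21)=28657, a(22)=46368, a(23)=75025, a(24)=121393, a(25)=196418, a(26)=317811, a(27)=514229.

Final answer: 514229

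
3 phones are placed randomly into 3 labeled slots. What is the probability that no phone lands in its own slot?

D(n) = (n-1)(D(n-1) + D(n-2)), D(0)=1, D(1)=0.
Building up: D(2)=1, D(3)=2.
Total arrangements: 3! = 6.
Probability = D(3)/3! = 1/3.

Final answer: D(3)/3! = 2/6 = 0.333333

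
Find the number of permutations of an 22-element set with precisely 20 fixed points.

Choose which 20 elements are fixed: C(22,20) = 231.
Derange the remaining 2 using D(j) = (j-1)(D(j-1) + D(j-2)), D(0)=1, D(1)=0: D(2)=1.
Total: 231 x 1.

Final answer: C(22,20) D(2) = 231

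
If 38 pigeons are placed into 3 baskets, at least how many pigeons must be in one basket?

By the pigeonhole principle: ceiling(38/3).

Final answer: 13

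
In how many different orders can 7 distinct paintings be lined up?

The number of ways to arrange 7 distinct objects is 7!.

Final answer: 7! = 5040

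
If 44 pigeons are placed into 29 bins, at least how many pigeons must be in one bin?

By the pigeonhole principle: ceiling(44/29).

Final answer: 2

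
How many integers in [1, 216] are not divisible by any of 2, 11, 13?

|div by 2|=108, |div by 11|=19, |div by 13|=16.
|div by 2&11|=9, |div by 2&13|=8, |div by 11&13|=1, |div by all|=0.
By inclusion-exclusion, divisible by at least one: 108+19+16-9-8-1+0 = 125.
Not divisible by any: 216 - 125.

Final answer: 91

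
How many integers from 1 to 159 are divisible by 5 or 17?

Multiples of 5: 31. Multiples of 17: 9. Of both (lcm=85): 1.
By inclusion-exclusion: 31 + 9 - 1.

Final answer: 39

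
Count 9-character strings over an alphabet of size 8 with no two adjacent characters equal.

First character: 8 choices. Each subsequent: 7 choices (must differ from the previous one).
Total: 8 x 7^8.

Final answer: 8 x 7^{8} = 46118408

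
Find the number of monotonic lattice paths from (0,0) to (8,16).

Each path has 8 right steps and 16 up steps in some order (24 steps total).
Choose which 16 of the 24 steps are up: C(24,16).

Final answer: C(24,16) = 735471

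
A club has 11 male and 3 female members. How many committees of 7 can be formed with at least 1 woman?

Sum over valid woman counts:
C(3,1)C(11,6) = 1386
C(3,2)C(11,5) = 1386
C(3,3)C(11,4) = 330
Total: 1386 + 1386 + 330.

Final answer: 3102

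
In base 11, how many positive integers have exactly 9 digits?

In base 11, the leading digit has 10 choices (1..10); each of the remaining 8 digits has 11 choices.
Total: 10 x 11^8.

Final answer: 2143588810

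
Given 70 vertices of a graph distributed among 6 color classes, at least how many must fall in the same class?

By pigeonhole with 70 objects and 6 categories: ceiling(70/6).

Final answer: 12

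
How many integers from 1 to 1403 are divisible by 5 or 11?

Multiples of 5: 280. Multiples of 11: 127. Of both (lcm=55): 25.
By inclusion-exclusion: 280 + 127 - 25.

Final answer: 382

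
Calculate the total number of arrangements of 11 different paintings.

The number of ways to arrange 11 distinct objects is 11!.

Final answer: 11! = 39916800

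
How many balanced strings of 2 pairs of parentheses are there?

This is a standard Catalan-number count: the answer is C_n. Here n = 2 (pairs).
Using C_0 = 1 and C_(k+1) = C_k x 2(2k+1)/(k+2), build up term by term: C_1=1, C_2=2.

Final answer: C_{2} = 2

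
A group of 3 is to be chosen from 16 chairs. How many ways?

C(16,3) = 16!/(3! x (16-3)!).

Final answer: C(16,3) = 560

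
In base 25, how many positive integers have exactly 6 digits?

In base 25, the leading digit has 24 choices (1..24); each of the remaining 5 digits has 25 choices.
Total: 24 x 25^5.

Final answer: 234375000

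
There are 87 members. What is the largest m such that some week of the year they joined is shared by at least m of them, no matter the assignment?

There are 52 possible values for week of the year they joined. With 87 members and 52 categories, by pigeonhole: ceiling(87/52).

Final answer: 2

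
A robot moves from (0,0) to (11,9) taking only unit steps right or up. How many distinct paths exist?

Each path has 11 right steps and 9 up steps in some order (20 steps total).
Choose which 9 of the 20 steps are up: C(20,9).

Final answer: C(20,9) = 167960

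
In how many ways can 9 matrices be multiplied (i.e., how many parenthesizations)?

The structures are counted by the Catalan number C_n. Here n = 9 - 1 = 8.
C_n = C(2n,n)/(n+1), so C_{8} = C(16,8)/9 = 12870/9.

Final answer: C_{8} = 1430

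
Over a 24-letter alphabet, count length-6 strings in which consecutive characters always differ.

Let g(n) count such strings. g(1) = 24, and each valid string of length n-1 extends in 23 ways (any symbol but the last), so g(n) = 23 g(n-1).
Total: g(6) = 24 x 23^5.

Final answer: 24 x 23^{5} = 154472232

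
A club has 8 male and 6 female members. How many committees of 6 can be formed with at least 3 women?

Sum over valid woman counts:
C(6,3)C(8,3) = 1120
C(6,4)C(8,2) = 420
C(6,5)C(8,1) = 48
C(6,6)C(8,0) = 1
Total: 1120 + 420 + 48 + 1.

Final answer: 1589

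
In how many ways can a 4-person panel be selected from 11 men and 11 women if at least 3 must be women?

Sum over valid woman counts:
C(11,3)C(11,1) = 1815
C(11,4)C(11,0) = 330
Total: 1815 + 330.

Final answer: 2145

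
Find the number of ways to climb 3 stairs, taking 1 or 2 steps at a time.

Let f(n) be the number of climbs. Removing the last move (1 or 2 steps) gives f(n) = f(n-1) + f(n-2); base cases f(1)=1, f(2)=2.
Iterating the recurrence: f(1)=1, f(2)=2, f(3)=3.

Final answer: 3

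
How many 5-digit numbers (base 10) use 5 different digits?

First digit: 9 (not 0). Second: 9 (not first). Third: 8, etc.
Total: 9 x 9 x 8 x 7 x 6.

Final answer: 27216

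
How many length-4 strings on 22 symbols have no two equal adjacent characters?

Let g(n) count such strings. g(1) = 22, and each valid string of length n-1 extends in 21 ways (any symbol but the last), so g(n) = 21 g(n-1).
Total: g(4) = 22 x 21^3.

Final answer: 22 x 21^{3} = 203742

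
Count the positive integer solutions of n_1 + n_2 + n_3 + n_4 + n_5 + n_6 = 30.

Substitute n'_i = n_i - 1 (so n'_i >= 0). Then sum n'_i = 30 - 6 = 24.
Stars and bars: C(24+6-1, 6-1) = C(29,5).

Final answer: C(29,5) = 118755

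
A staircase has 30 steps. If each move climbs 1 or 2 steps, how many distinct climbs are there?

Let f(n) count the ways. The last step is size 1 or 2, so f(n) = f(n-1) + f(n-2) with f(1)=1, f(2)=2.
Computing successive values: f(1)=1, f(2)=2, f(3)=3, f(4)=5, f(5)=8, f(6)=13, f(7)=21, f(8)=34, f(9)=55, f(10)=89, f(11)=144, f(12)=233, f(13)=377, f(14)=610, f(15)=987, f(16)=1597, f(17)=2584, f(18)=4181, f(19)=6765, f(20)=10946, f(21)=17711, f(22)=28657, f(23)=46368, f(24)=75025, f(25)=121393, f(26)=196418, f(27)=317811, f(28)=514229, f(29)=832040, f(30)=1346269.

Final answer: 1346269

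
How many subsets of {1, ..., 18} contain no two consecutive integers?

Condition on whether n belongs to the subset: if not, any valid subset of {1, ..., n-1} works (a(n-1)); if so, n-1 is excluded and the rest is a valid subset of {1, ..., n-2} (a(n-2)). Hence a(n) = a(n-1) + a(n-2), a(1)=2, a(2)=3.
Building up term by term: a(1)=2, a(2)=3, a(3)=5, a(4)=8, a(5)=13, a(6)=21, a(7)=34, a(8)=55, a(9)=89, a(10)=144, a(11)=233, a(12)=377, a(13)=610, a(14)=987, a(15)=1597, a(16)=2584, a(17)=4181, a(18)=6765.

Final answer: 6765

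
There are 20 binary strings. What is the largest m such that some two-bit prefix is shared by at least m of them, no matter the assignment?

There are 4 possible values for two-bit prefix. With 20 binary strings and 4 categories, by pigeonhole: ceiling(20/4).

Final answer: 5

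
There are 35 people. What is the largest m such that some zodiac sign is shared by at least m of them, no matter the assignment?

There are 12 possible values for zodiac sign. With 35 people and 12 categories, by pigeonhole: ceiling(35/12).

Final answer: 3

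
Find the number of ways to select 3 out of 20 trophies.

C(20,3) = 20!/(3! x (20-3)!).

Final answer: C(20,3) = 1140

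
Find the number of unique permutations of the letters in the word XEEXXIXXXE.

Letters (E:3, I:1, X:6). Total letters: 10.
Permutations = 10!/(6! x 3!).

Final answer: 840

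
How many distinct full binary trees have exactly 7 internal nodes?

The structures are counted by the Catalan number C_n. Here n = 7.
C_n = C(2n,n)/(n+1), so C_{7} = C(14,7)/8 = 3432/8.

Final answer: C_{7} = 429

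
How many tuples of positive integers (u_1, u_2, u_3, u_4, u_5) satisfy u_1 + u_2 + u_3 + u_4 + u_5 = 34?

Substitute u'_i = u_i - 1 (so u'_i >= 0). Then sum u'_i = 34 - 5 = 29.
Stars and bars: C(29+5-1, 5-1) = C(33,4).

Final answer: C(33,4) = 40920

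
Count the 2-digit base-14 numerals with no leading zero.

In base 14, the leading digit has 13 choices (1..13); each of the remaining 1 digits has 14 choices.
Total: 13 x 14^1.

Final answer: 182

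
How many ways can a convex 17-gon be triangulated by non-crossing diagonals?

The structures are counted by the Catalan number C_n. Here n = 17 - 2 = 15.
Using C_0 = 1 and C_(k+1) = C_k x 2(2k+1)/(k+2), build up term by term: C_1=1, C_2=2, C_3=5, C_4=14, C_5=42, C_6=132, C_7=429, C_8=1430, C_9=4862, C_10=16796, C_11=58786, C_12=208012, C_13=742900, C_14=2674440, C_15=9694845.

Final answer: C_{15} = 9694845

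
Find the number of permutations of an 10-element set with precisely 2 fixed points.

Choose which 2 elements are fixed: C(10,2) = 45.
Derange the remaining 8 using D(j) = (j-1)(D(j-1) + D(j-2)), D(0)=1, D(1)=0: D(2)=1, D(3)=2, D(4)=9, D(5)=44, D(6)=265, D(7)=1854, D(8)=14833.
Total: 45 x 14833.

Final answer: C(10,2) D(8) = 667485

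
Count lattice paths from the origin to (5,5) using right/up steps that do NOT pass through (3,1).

Total paths to (5,5): C(10,5) = 252.
Paths through (3,1): C(4,1) x C(6,4) = 60.
Avoiding (3,1): 252 - 60.

Final answer: 192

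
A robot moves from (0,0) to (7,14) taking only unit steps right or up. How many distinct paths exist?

Each path has 7 right steps and 14 up steps in some order (21 steps total).
Choose which 14 of the 21 steps are up: C(21,14).

Final answer: C(21,14) = 116280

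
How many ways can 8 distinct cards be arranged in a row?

The number of ways to arrange 8 distinct objects is 8!.

Final answer: 8! = 40320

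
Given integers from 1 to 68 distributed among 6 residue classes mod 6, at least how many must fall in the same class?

By pigeonhole with 68 objects and 6 categories: ceiling(68/6).

Final answer: 12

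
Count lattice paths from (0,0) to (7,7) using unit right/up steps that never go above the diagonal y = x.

Total monotonic paths to (7,7): C(14,7) = 3432.
By the reflection principle, paths that go above the diagonal number C(14,8) = 3003.
Valid Dyck paths: 3432 - 3003.
(Check: C(14,7) - C(14,8) = C(14,7)/8, the Catalan number C_{7}.)

Final answer: C_{7} = 429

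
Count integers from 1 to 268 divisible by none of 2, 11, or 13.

|div by 2|=134, |div by 11|=24, |div by 13|=20.
|div by 2&11|=12, |div by 2&13|=10, |div by 11&13|=1, |div by all|=0.
By inclusion-exclusion, divisible by at least one: 134+24+20-12-10-1+0 = 155.
Not divisible by any: 268 - 155.

Final answer: 113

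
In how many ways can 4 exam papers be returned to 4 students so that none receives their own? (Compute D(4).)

D(n) = (n-1)(D(n-1) + D(n-2)), D(0)=1, D(1)=0.
D(2) = 1 x (0 + 1) = 1
D(3) = 2 x (1 + 0) = 2
D(4) = 3 x (D(3) + D(2)) = 3 x (2 + 1)

Final answer: D(4) = 9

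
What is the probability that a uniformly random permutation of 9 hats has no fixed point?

Derangements satisfy D(n) = (n-1)(D(n-1) + D(n-2)), starting from D(0)=1, D(1)=0.
Building up: D(2)=1, D(3)=2, D(4)=9, D(5)=44, D(6)=265, D(7)=1854, D(8)=14833, D(9)=133496.
Total arrangements: 9! = 362880.
Probability = D(9)/9! = 16687/45360.

Final answer: D(9)/9! = 133496/362880 = 0.367879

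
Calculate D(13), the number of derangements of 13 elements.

D(n) = (n-1)(D(n-1) + D(n-2)), D(0)=1, D(1)=0.
Building up: D(2)=1, D(3)=2, D(4)=9, D(5)=44, D(6)=265, D(7)=1854, D(8)=14833, D(9)=133496, D(10)=1334961, D(11)=14684570, D(12)=176214841.
D(13) = 12 x (D(12) + D(11)) = 12 x (176214841 + 14684570).

Final answer: D(13) = 2290792932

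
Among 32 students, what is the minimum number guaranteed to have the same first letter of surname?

There are 26 possible values for first letter of surname. With 32 students and 26 categories, by pigeonhole: ceiling(32/26).

Final answer: 2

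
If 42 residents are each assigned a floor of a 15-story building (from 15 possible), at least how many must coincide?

There are 15 possible values for floor of a 15-story building. With 42 residents and 15 categories, by pigeonhole: ceiling(42/15).

Final answer: 3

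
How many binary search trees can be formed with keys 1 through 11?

The structures are counted by the Catalan number C_n. Here n = 11.
C_n = C(2n,n) - C(2n,n+1), so C_{11} = C(22,11) - C(22,12) = 705432 - 646646.

Final answer: C_{11} = 58786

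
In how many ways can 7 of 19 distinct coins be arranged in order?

P(19,7) = 19!/(19-7)! = 19!/12!.

Final answer: P(19,7) = 253955520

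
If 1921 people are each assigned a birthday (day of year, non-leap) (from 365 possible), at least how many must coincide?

There are 365 possible values for birthday (day of year, non-leap). With 1921 people and 365 categories, by pigeonhole: ceiling(1921/365).

Final answer: 6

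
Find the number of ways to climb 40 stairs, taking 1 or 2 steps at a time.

Condition on the final move: it is a 1-step (f(n-1) ways to get there) or a 2-step (f(n-2) ways), so f(n) = f(n-1) + f(n-2), with f(1)=1, f(2)=2.
Iterating the recurrence: f(1)=1, f(2)=2, f(3)=3, f(4)=5, f(5)=8, f(6)=13, f(7)=21, f(8)=34, f(9)=55, f(10)=89, f(11)=144, f(12)=233, f(13)=377, f(14)=610, f(15)=987, f(16)=1597, f(17)=2584, f(18)=4181, f(19)=6765, f(20)=10946, f(21)=17711, f(22)=28657, f(23)=46368, f(24)=75025, f(25)=121393, f(26)=196418, f(27)=317811, f(28)=514229, f(29)=832040, f(30)=1346269, f(31)=2178309, f(32)=3524578, f(33)=5702887, f(34)=9227465, f(35)=14930352, f(36)=24157817, f(37)=39088169, f(38)=63245986, f(39)=102334155, f(40)=165580141.

Final answer: 165580141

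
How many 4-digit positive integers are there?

The leading digit cannot be 0 (9 options); the other 3 digits can be anything (10 options each).
Total: 9 x 10^3.

Final answer: 9000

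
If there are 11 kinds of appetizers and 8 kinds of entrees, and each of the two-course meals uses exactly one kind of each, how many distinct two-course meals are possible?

By the multiplication principle: 11 x 8.

Final answer: 88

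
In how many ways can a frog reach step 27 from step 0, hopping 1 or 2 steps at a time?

Condition on the final move: it is a 1-step (f(n-1) ways to get there) or a 2-step (f(n-2) ways), so f(n) = f(n-1) + f(n-2), with f(1)=1, f(2)=2.
Iterating the recurrence: f(1)=1, f(2)=2, f(3)=3, f(4)=5, f(5)=8, f(6)=13, f(7)=21, f(8)=34, f(9)=55, f(10)=89, f(11)=144, f(12)=233, f(13)=377, f(14)=610, f(15)=987, f(16)=1597, f(17)=2584, f(18)=4181, f(19)=6765, f(20)=10946, f(21)=17711, f(22)=28657, f(23)=46368, f(24)=75025, f(25)=121393, f(26)=196418, f(27)=317811.

Final answer: 317811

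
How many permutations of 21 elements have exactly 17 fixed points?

Choose which 17 elements are fixed: C(21,17) = 5985.
Derange the remaining 4 using D(j) = (j-1)(D(j-1) + D(j-2)), D(0)=1, D(1)=0: D(2)=1, D(3)=2, D(4)=9.
Total: 5985 x 9.

Final answer: C(21,17) D(4) = 53865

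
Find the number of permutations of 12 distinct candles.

The number of ways to arrange 12 distinct objects is 12!.

Final answer: 12! = 479001600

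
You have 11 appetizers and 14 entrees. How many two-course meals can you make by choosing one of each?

By the multiplication principle: 11 x 14.

Final answer: 154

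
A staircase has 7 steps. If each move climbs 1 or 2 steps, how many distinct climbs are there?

Let f(n) be the number of climbs. Removing the last move (1 or 2 steps) gives f(n) = f(n-1) + f(n-2); base cases f(1)=1, f(2)=2.
Iterating the recurrence: f(1)=1, f(2)=2, f(3)=3, f(4)=5, f(5)=8, f(6)=13, f(7)=21.

Final answer: 21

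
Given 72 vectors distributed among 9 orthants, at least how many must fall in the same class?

By pigeonhole with 72 objects and 9 categories: ceiling(72/9).

Final answer: 8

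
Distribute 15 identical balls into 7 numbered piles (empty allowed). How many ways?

Stars and bars: C(n+k-1, k-1) = C(21,6).

Final answer: C(21,6) = 54264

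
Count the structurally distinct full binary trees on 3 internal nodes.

The structures are counted by the Catalan number C_n. Here n = 3.
C_n = (2n)!/(n!(n+1)!), so C_{3} = 6!/(3! x 4!) = C(6,3)/4 = 20/4.

Final answer: C_{3} = 5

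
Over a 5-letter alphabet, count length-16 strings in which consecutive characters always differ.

Let g(n) count such strings. g(1) = 5, and each valid string of length n-1 extends in 4 ways (any symbol but the last), so g(n) = 4 g(n-1).
Total: g(16) = 5 x 4^15.

Final answer: 5 x 4^{15} = 5368709120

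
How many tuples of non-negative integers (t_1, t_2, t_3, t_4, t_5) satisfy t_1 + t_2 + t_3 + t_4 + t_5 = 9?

Stars and bars with 9 stars and 4 bars:
C(9+5-1, 5-1) = C(13,4).

Final answer: C(13,4) = 715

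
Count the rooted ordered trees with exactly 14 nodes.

This is a standard Catalan-number count: the answer is C_n. Here n = 14 - 1 = 13.
Using C_0 = 1 and C_(k+1) = C_k x 2(2k+1)/(k+2), build up term by term: C_1=1, C_2=2, C_3=5, C_4=14, C_5=42, C_6=132, C_7=429, C_8=1430, C_9=4862, C_10=16796, C_11=58786, C_12=208012, C_13=742900.

Final answer: C_{13} = 742900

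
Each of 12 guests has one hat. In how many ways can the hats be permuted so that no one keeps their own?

D(n) = (n-1)(D(n-1) + D(n-2)), D(0)=1, D(1)=0.
D(2) = 1 x (0 + 1) = 1
D(3) = 2 x (1 + 0) = 2
D(4) = 3 x (2 + 1) = 9
D(5) = 4 x (9 + 2) = 44
D(6) = 5 x (44 + 9) = 265
D(7) = 6 x (265 + 44) = 1854
D(8) = 7 x (1854 + 265) = 14833
D(9) = 8 x (14833 + 1854) = 133496
D(10) = 9 x (133496 + 14833) = 1334961
D(11) = 10 x (1334961 + 133496) = 14684570
D(12) = 11 x (D(11) + D(10)) = 11 x (14684570 + 1334961)

Final answer: D(12) = 176214841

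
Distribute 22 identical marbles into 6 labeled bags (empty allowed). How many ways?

Stars and bars: C(n+k-1, k-1) = C(27,5).

Final answer: C(27,5) = 80730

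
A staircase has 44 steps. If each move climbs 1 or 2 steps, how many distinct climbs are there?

Let f(n) count the ways. The last step is size 1 or 2, so f(n) = f(n-1) + f(n-2) with f(1)=1, f(2)=2.
Computing successive values: f(1)=1, f(2)=2, f(3)=3, f(4)=5, f(5)=8, f(6)=13, f(7)=21, f(8)=34, f(9)=55, f(10)=89, f(11)=144, f(12)=233, f(13)=377, f(14)=610, f(15)=987, f(16)=1597, f(17)=2584, f(18)=4181, f(19)=6765, f(20)=10946, f(21)=17711, f(22)=28657, f(23)=46368, f(24)=75025, f(25)=121393, f(26)=196418, f(27)=317811, f(28)=514229, f(29)=832040, f(30)=1346269, f(31)=2178309, f(32)=3524578, f(33)=5702887, f(34)=9227465, f(35)=14930352, f(36)=24157817, f(37)=39088169, f(38)=63245986, f(39)=102334155, f(40)=165580141, f(41)=267914296, f(42)=433494437, f(43)=701408733, f(44)=1134903170.

Final answer: 1134903170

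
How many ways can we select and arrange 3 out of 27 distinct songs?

P(27,3) = 27!/(27-3)! = 27!/24!.

Final answer: P(27,3) = 17550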